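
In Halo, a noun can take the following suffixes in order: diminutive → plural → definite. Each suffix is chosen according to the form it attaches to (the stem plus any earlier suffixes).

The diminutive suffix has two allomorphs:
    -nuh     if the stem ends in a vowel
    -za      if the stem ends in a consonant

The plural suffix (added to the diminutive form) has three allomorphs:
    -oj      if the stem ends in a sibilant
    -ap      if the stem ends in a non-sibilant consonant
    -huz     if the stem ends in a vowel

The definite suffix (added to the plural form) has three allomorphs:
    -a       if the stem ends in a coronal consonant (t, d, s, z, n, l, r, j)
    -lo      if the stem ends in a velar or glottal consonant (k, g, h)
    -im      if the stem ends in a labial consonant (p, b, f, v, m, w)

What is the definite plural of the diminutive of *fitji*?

fitjinuhapim

Since the final sound of *fitji* is /i/ (a vowel), it takes -nuh, giving *fitjinuh*.
Since the final sound of the diminutive form *fitjinuh* is /h/ (a non-sibilant consonant), it takes -ap, giving *fitjinuhap*.
The plural form *fitjinuhap* — final consonant /p/ (labial) → -im → *fitjinuhapim*.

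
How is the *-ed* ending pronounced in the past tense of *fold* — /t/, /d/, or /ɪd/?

The stem *fold* ends in /t/ or /d/.
The -ed suffix is realized as /ɪd/ after /t, d/; as /t/ after other voiceless consonants; and as /d/ after other voiced sounds.
So -ed on *fold* is pronounced /ɪd/.

/ɪd/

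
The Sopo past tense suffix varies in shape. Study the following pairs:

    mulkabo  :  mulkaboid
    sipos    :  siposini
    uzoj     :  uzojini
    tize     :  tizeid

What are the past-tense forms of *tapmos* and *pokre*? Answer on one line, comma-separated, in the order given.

tapmosini, pokreid

The suffix is conditioned by the final sound: -ini when the stem ends in a consonant (*sipos*, *uzoj*); -id when the stem ends in a vowel (*mulkabo*, *tize*).
Since the final sound of *tapmos* is /s/ (a consonant), it takes -ini, giving *tapmosini*.
Since the final sound of *pokre* is /e/ (a vowel), it takes -id, giving *pokreid*.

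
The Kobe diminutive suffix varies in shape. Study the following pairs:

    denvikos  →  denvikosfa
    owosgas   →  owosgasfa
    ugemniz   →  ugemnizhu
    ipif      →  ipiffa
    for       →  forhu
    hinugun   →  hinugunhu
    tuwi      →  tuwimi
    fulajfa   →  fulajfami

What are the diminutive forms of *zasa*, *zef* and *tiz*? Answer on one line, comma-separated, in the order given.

zasami, zeffa, tizhu

Looking at the final sound of each stem: -fa when the stem ends in a voiceless consonant (*denvikos*, *owosgas*, *ipif*); -hu when the stem ends in a voiced consonant (*ugemniz*, *for*, *hinugun*); -mi when the stem ends in a vowel (*tuwi*, *fulajfa*).
The final sound of *zasa* is /a/, which is a vowel, so the suffix is -mi, giving *zasami*.
Since the final sound of *zef* is /f/ (a voiceless consonant), it takes -fa, giving *zeffa*.
The final sound of *tiz* is /z/, which is a voiced consonant, so the suffix is -hu, giving *tizhu*.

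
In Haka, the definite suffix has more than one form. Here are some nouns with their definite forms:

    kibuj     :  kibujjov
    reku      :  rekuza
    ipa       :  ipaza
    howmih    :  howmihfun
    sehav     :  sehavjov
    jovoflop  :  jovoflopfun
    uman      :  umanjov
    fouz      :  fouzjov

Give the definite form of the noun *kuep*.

The alternation tracks the final sound of the stem — -fun when the stem ends in a voiceless consonant (*howmih*, *jovoflop*); -jov when the stem ends in a voiced consonant (*kibuj*, *sehav*, *uman*, *fouz*); -za when the stem ends in a vowel (*reku*, *ipa*).
*kuep*: final sound = /p/, a voiceless consonant → -fun → *kuepfun*.

kuepfun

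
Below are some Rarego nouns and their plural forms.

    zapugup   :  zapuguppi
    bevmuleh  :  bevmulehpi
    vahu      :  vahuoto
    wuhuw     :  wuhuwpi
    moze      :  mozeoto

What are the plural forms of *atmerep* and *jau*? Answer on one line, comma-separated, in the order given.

The suffix is conditioned by the final sound: -pi when the stem ends in a consonant (*zapugup*, *bevmuleh*, *wuhuw*); -oto when the stem ends in a vowel (*vahu*, *moze*).
Since the final sound of *atmerep* is /p/ (a consonant), it takes -pi, giving *atmereppi*.
*jau*: final sound = /u/, a vowel → -oto → *jauoto*.

atmereppi, jauoto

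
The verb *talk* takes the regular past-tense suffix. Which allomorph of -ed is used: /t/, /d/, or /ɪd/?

/t/

The stem *talk* ends in a voiceless consonant other than /t/.
The -ed suffix is realized as /ɪd/ after /t, d/; as /t/ after other voiceless consonants; and as /d/ after other voiced sounds.
So -ed on *talk* is pronounced /t/.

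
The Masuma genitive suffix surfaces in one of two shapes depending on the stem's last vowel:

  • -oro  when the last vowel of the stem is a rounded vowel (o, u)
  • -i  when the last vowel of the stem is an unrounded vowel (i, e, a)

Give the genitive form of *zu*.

zuoro

The last vowel of *zu* is /u/, which is a rounded vowel, so the suffix is -oro, giving *zuoro*.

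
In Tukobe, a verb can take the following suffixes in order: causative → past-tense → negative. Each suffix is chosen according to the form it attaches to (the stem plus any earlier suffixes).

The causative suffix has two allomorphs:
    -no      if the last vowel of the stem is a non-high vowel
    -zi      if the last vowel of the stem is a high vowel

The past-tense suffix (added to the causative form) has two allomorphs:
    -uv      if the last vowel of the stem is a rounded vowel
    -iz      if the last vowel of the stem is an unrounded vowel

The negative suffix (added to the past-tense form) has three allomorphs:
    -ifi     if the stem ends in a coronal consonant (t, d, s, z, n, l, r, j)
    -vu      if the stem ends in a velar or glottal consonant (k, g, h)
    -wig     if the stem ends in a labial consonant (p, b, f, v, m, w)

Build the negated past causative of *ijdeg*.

The last vowel of *ijdeg* is /e/, which is a non-high vowel, so the causative suffix is -no, giving *ijdegno*.
The causative form *ijdegno*: last vowel = /o/, a rounded vowel → -uv → *ijdegnouv*.
The past-tense form *ijdegnouv*: final consonant = /v/, labial → -wig → *ijdegnouvwig*.

ijdegnouvwig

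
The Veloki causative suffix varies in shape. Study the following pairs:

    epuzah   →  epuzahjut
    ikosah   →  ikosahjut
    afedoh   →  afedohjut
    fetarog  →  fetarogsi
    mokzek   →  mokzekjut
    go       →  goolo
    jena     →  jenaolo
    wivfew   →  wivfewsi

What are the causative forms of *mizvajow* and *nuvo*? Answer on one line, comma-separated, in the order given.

mizvajowsi, nuvoolo

Looking at the final sound of each stem: -jut when the stem ends in a voiceless consonant (*epuzah*, *ikosah*, *afedoh*, *mokzek*); -si when the stem ends in a voiced consonant (*fetarog*, *wivfew*); -olo when the stem ends in a vowel (*go*, *jena*).
The final sound of *mizvajow* is /w/, which is a voiced consonant, so the suffix is -si, giving *mizvajowsi*.
*nuvo*: final sound = /o/, a vowel → -olo → *nuvoolo*.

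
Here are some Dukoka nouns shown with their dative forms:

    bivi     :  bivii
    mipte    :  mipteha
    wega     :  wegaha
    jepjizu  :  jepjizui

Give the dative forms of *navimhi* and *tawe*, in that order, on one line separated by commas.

navimhii, taweha

Looking at the last vowel of each stem: -i when the last vowel of the stem is a high vowel (*bivi*, *jepjizu*); -ha when the last vowel of the stem is a non-high vowel (*mipte*, *wega*).
Since the last vowel of *navimhi* is /i/ (a high vowel), it takes -i, giving *navimhii*.
*tawe*: last vowel = /e/, a non-high vowel → -ha → *taweha*.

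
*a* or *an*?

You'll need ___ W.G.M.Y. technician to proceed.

a

The indefinite article is chosen by the initial *sound* of the following word, not its spelling.
The initialism *W.G.M.Y.* is read letter by letter; the first letter, W, is pronounced /ˈdʌbəl.juː/, which begins with a consonant sound.
So the article is *a*: You'll need a W.G.M.Y. technician to proceed.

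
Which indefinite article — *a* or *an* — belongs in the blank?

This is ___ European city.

The indefinite article is chosen by the initial *sound* of the following word, not its spelling.
*European* begins with the sound /jʊ/ (eu pronounced /jʊ/) — a consonant sound.
So the article is *a*: This is a European city.

a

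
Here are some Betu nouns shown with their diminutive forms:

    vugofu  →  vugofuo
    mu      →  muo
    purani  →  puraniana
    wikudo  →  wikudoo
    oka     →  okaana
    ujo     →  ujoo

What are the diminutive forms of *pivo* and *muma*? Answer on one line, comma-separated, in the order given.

The suffix is conditioned by the last vowel: -o when the last vowel of the stem is a rounded vowel (*vugofu*, *mu*, *wikudo*, *ujo*); -ana when the last vowel of the stem is an unrounded vowel (*purani*, *oka*).
Since the last vowel of *pivo* is /o/ (a rounded vowel), it takes -o, giving *pivoo*.
The last vowel of *muma* is /a/, which is an unrounded vowel, so the suffix is -ana, giving *mumaana*.

pivoo, mumaana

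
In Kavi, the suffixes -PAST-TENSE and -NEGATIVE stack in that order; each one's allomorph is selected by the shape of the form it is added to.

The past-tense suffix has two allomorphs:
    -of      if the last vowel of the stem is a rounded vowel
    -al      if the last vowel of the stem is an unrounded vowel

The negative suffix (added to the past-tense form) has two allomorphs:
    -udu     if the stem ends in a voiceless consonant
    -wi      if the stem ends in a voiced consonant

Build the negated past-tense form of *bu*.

buofudu

Since the last vowel of *bu* is /u/ (a rounded vowel), it takes -of, giving *buof*.
The final consonant of the past-tense form *buof* is /f/, which is voiceless, so the negative suffix is -udu, giving *buofudu*.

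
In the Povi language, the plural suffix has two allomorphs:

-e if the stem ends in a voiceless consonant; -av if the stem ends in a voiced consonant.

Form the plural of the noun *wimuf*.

wimufe

*wimuf*: final consonant = /f/, voiceless → -e → *wimufe*.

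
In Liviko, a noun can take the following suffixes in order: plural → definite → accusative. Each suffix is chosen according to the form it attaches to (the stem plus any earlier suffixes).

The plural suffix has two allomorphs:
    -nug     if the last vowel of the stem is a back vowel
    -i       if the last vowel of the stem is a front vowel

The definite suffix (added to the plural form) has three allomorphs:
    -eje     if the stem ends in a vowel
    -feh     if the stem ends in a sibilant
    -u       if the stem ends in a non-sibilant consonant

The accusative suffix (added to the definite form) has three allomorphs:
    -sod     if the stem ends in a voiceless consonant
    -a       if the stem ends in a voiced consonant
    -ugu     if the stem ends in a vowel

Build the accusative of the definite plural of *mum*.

*mum* — last vowel /u/ (a back vowel) → -nug → *mumnug*.
The plural form *mumnug*: final sound = /g/, a non-sibilant consonant → -u → *mumnugu*.
The definite form *mumnugu*: final sound = /u/, a vowel → -ugu → *mumnuguugu*.

mumnuguugu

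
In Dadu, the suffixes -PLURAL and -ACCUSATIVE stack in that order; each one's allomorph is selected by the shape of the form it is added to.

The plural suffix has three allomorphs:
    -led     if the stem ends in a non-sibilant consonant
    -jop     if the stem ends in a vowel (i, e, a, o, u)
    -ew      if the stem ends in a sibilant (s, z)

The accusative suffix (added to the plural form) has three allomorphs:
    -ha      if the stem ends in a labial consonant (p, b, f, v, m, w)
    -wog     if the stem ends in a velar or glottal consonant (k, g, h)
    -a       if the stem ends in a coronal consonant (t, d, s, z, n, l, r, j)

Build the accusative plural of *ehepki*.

*ehepki*: final sound = /i/, a vowel → -jop → *ehepkijop*.
The plural form *ehepkijop* — final consonant /p/ (labial) → -ha → *ehepkijopha*.

ehepkijopha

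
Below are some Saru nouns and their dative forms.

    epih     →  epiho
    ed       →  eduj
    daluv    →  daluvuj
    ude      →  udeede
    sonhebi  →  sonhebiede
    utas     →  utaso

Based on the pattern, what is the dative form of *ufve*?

ufveede

The alternation tracks the final sound of the stem — -o when the stem ends in a voiceless consonant (*epih*, *utas*); -uj when the stem ends in a voiced consonant (*ed*, *daluv*); -ede when the stem ends in a vowel (*ude*, *sonhebi*).
Since the final sound of *ufve* is /e/ (a vowel), it takes -ede, giving *ufveede*.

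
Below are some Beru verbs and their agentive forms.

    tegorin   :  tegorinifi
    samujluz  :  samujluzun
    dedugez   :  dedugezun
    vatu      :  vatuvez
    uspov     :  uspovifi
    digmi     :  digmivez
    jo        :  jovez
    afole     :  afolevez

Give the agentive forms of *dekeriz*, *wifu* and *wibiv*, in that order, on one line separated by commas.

The alternation tracks the final sound of the stem — -un when the stem ends in a sibilant (*samujluz*, *dedugez*); -ifi when the stem ends in a non-sibilant consonant (*tegorin*, *uspov*); -vez when the stem ends in a vowel (*vatu*, *digmi*, *jo*, *afole*).
*dekeriz* — final sound /z/ (a sibilant) → -un → *dekerizun*.
Since the final sound of *wifu* is /u/ (a vowel), it takes -vez, giving *wifuvez*.
*wibiv*: final sound = /v/, a non-sibilant consonant → -ifi → *wibivifi*.

dekerizun, wifuvez, wibivifi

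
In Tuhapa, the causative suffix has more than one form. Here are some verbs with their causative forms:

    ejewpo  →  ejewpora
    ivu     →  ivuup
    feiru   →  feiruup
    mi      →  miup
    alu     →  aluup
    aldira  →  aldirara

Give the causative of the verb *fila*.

The alternation tracks the last vowel of the stem — -up when the last vowel of the stem is a high vowel (*ivu*, *feiru*, *mi*, *alu*); -ra when the last vowel of the stem is a non-high vowel (*ejewpo*, *aldira*).
*fila* — last vowel /a/ (a non-high vowel) → -ra → *filara*.

filara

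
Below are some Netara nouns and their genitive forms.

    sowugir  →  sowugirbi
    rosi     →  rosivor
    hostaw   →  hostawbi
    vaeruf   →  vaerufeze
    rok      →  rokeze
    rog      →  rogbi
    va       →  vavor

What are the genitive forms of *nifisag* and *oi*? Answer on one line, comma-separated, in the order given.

nifisagbi, oivor

The alternation tracks the final sound of the stem — -eze when the stem ends in a voiceless consonant (*vaeruf*, *rok*); -bi when the stem ends in a voiced consonant (*sowugir*, *hostaw*, *rog*); -vor when the stem ends in a vowel (*rosi*, *va*).
The final sound of *nifisag* is /g/, which is a voiced consonant, so the suffix is -bi, giving *nifisagbi*.
*oi*: final sound = /i/, a vowel → -vor → *oivor*.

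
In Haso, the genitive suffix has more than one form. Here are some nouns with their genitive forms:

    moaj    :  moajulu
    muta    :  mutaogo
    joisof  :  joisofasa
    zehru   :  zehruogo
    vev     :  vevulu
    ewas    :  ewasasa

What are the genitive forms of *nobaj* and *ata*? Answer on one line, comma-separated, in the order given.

The pattern is voicing of the final sound: -asa when the stem ends in a voiceless consonant (*joisof*, *ewas*); -ulu when the stem ends in a voiced consonant (*moaj*, *vev*); -ogo when the stem ends in a vowel (*muta*, *zehru*).
Since the final sound of *nobaj* is /j/ (a voiced consonant), it takes -ulu, giving *nobajulu*.
*ata*: final sound = /a/, a vowel → -ogo → *ataogo*.

nobajulu, ataogo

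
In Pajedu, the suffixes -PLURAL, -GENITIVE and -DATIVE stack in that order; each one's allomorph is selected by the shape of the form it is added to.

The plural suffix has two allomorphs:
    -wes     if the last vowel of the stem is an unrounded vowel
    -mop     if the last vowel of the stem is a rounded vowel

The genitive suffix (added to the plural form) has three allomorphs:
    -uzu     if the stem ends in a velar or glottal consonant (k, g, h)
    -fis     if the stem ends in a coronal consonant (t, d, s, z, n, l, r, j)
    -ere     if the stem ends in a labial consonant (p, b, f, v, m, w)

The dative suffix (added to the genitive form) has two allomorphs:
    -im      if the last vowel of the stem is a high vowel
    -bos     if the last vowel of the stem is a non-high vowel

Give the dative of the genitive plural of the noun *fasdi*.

fasdiwesfisim

*fasdi*: last vowel = /i/, an unrounded vowel → -wes → *fasdiwes*.
The plural form *fasdiwes* — final consonant /s/ (coronal) → -fis → *fasdiwesfis*.
Since the last vowel of the genitive form *fasdiwesfis* is /i/ (a high vowel), it takes -im, giving *fasdiwesfisim*.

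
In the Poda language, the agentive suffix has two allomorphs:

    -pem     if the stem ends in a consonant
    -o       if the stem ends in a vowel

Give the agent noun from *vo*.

*vo* — final sound /o/ (a vowel) → -o → *voo*.

voo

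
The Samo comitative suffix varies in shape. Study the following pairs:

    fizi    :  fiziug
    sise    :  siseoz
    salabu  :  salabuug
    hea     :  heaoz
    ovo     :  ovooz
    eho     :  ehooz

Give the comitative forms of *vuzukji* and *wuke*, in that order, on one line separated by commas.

vuzukjiug, wukeoz

The pattern is height harmony: -ug when the last vowel of the stem is a high vowel (*fizi*, *salabu*); -oz when the last vowel of the stem is a non-high vowel (*sise*, *hea*, *ovo*, *eho*).
*vuzukji* — last vowel /i/ (a high vowel) → -ug → *vuzukjiug*.
The last vowel of *wuke* is /e/, which is a non-high vowel, so the suffix is -oz, giving *wukeoz*.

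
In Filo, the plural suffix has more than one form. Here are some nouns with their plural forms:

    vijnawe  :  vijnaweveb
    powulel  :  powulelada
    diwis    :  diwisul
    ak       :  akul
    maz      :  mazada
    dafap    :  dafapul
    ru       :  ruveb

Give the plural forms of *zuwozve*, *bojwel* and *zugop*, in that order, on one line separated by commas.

zuwozveveb, bojwelada, zugopul

The alternation tracks the final sound of the stem — -ul when the stem ends in a voiceless consonant (*diwis*, *ak*, *dafap*); -ada when the stem ends in a voiced consonant (*powulel*, *maz*); -veb when the stem ends in a vowel (*vijnawe*, *ru*).
Since the final sound of *zuwozve* is /e/ (a vowel), it takes -veb, giving *zuwozveveb*.
Since the final sound of *bojwel* is /l/ (a voiced consonant), it takes -ada, giving *bojwelada*.
Since the final sound of *zugop* is /p/ (a voiceless consonant), it takes -ul, giving *zugopul*.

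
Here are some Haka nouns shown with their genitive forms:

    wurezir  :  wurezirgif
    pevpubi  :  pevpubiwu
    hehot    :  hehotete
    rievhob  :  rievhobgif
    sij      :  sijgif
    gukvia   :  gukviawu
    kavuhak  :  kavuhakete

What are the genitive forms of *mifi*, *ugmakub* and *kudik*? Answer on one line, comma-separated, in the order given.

mifiwu, ugmakubgif, kudikete

Looking at the final sound of each stem: -ete when the stem ends in a voiceless consonant (*hehot*, *kavuhak*); -gif when the stem ends in a voiced consonant (*wurezir*, *rievhob*, *sij*); -wu when the stem ends in a vowel (*pevpubi*, *gukvia*).
The final sound of *mifi* is /i/, which is a vowel, so the suffix is -wu, giving *mifiwu*.
Since the final sound of *ugmakub* is /b/ (a voiced consonant), it takes -gif, giving *ugmakubgif*.
*kudik*: final sound = /k/, a voiceless consonant → -ete → *kudikete*.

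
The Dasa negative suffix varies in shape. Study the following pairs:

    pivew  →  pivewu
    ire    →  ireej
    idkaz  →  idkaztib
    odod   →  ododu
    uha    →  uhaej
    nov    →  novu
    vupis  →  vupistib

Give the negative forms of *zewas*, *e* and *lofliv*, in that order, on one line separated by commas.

zewastib, eej, loflivu

Looking at the final sound of each stem: -tib when the stem ends in a sibilant (*idkaz*, *vupis*); -u when the stem ends in a non-sibilant consonant (*pivew*, *odod*, *nov*); -ej when the stem ends in a vowel (*ire*, *uha*).
Since the final sound of *zewas* is /s/ (a sibilant), it takes -tib, giving *zewastib*.
Since the final sound of *e* is /e/ (a vowel), it takes -ej, giving *eej*.
The final sound of *lofliv* is /v/, which is a non-sibilant consonant, so the suffix is -u, giving *loflivu*.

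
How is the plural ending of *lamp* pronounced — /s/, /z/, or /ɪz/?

/s/

The stem *lamp* ends in a voiceless non-sibilant consonant.
The plural suffix surfaces as /ɪz/ after sibilants, /s/ after other voiceless consonants, and /z/ after other voiced sounds.
So the plural -s on *lamp* is pronounced /s/.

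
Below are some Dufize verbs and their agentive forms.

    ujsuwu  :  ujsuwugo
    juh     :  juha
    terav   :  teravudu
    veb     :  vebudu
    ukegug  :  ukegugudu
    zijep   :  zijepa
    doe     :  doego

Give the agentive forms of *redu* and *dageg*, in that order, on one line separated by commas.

The pattern is voicing of the final sound: -a when the stem ends in a voiceless consonant (*juh*, *zijep*); -udu when the stem ends in a voiced consonant (*terav*, *veb*, *ukegug*); -go when the stem ends in a vowel (*ujsuwu*, *doe*).
The final sound of *redu* is /u/, which is a vowel, so the suffix is -go, giving *redugo*.
Since the final sound of *dageg* is /g/ (a voiced consonant), it takes -udu, giving *dagegudu*.

redugo, dagegudu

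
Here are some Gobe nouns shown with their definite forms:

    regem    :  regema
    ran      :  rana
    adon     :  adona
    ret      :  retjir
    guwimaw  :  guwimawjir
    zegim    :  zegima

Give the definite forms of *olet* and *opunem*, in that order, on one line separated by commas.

The suffix is conditioned by the final consonant: -a when the stem ends in a nasal (*regem*, *ran*, *adon*, *zegim*); -jir when the stem ends in a non-nasal consonant (*ret*, *guwimaw*).
*olet*: final consonant = /t/, non-nasal → -jir → *oletjir*.
Since the final consonant of *opunem* is /m/ (a nasal), it takes -a, giving *opunema*.

oletjir, opunema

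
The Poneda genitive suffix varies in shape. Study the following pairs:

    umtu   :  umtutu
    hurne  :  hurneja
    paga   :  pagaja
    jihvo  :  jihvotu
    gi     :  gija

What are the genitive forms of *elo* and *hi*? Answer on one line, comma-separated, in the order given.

The pattern is rounding harmony: -tu when the last vowel of the stem is a rounded vowel (*umtu*, *jihvo*); -ja when the last vowel of the stem is an unrounded vowel (*hurne*, *paga*, *gi*).
Since the last vowel of *elo* is /o/ (a rounded vowel), it takes -tu, giving *elotu*.
Since the last vowel of *hi* is /i/ (an unrounded vowel), it takes -ja, giving *hija*.

elotu, hija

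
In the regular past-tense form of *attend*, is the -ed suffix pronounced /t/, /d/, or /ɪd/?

/ɪd/

The stem *attend* ends in /t/ or /d/.
The -ed suffix is realized as /ɪd/ after /t, d/; as /t/ after other voiceless consonants; and as /d/ after other voiced sounds.
So -ed on *attend* is pronounced /ɪd/.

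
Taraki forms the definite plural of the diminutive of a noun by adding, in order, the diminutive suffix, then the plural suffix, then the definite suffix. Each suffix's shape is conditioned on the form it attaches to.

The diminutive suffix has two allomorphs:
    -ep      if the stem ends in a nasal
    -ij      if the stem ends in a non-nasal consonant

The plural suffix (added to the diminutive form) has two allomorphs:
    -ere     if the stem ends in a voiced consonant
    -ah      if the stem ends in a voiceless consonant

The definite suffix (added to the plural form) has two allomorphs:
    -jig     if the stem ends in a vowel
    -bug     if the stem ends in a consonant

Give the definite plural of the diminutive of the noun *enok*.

Since the final consonant of *enok* is /k/ (non-nasal), it takes -ij, giving *enokij*.
The diminutive form *enokij* — final consonant /j/ (voiced) → -ere → *enokijere*.
The final sound of the plural form *enokijere* is /e/, which is a vowel, so the definite suffix is -jig, giving *enokijerejig*.

enokijerejig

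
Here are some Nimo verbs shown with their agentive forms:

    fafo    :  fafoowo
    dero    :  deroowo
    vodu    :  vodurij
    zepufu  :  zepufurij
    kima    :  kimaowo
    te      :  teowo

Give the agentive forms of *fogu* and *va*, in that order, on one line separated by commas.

Looking at the last vowel of each stem: -rij when the last vowel of the stem is a high vowel (*vodu*, *zepufu*); -owo when the last vowel of the stem is a non-high vowel (*fafo*, *dero*, *kima*, *te*).
The last vowel of *fogu* is /u/, which is a high vowel, so the suffix is -rij, giving *fogurij*.
Since the last vowel of *va* is /a/ (a non-high vowel), it takes -owo, giving *vaowo*.

fogurij, vaowo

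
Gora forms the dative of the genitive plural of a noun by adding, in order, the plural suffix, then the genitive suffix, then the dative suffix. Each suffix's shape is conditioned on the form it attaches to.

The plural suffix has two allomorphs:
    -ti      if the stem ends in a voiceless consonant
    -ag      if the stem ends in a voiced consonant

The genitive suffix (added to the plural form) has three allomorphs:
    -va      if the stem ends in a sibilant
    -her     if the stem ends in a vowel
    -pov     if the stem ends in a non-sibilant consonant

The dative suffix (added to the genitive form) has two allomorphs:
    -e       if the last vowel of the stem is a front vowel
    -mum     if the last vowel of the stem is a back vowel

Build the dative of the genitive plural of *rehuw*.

rehuwagpovmum

The final consonant of *rehuw* is /w/, which is voiced, so the plural suffix is -ag, giving *rehuwag*.
The plural form *rehuwag* — final sound /g/ (a non-sibilant consonant) → -pov → *rehuwagpov*.
The last vowel of the genitive form *rehuwagpov* is /o/, which is a back vowel, so the dative suffix is -mum, giving *rehuwagpovmum*.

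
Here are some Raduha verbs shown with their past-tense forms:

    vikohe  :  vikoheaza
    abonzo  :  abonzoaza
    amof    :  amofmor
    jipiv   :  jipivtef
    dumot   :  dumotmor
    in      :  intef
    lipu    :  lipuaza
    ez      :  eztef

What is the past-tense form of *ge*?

The pattern is voicing of the final sound: -mor when the stem ends in a voiceless consonant (*amof*, *dumot*); -tef when the stem ends in a voiced consonant (*jipiv*, *in*, *ez*); -aza when the stem ends in a vowel (*vikohe*, *abonzo*, *lipu*).
Since the final sound of *ge* is /e/ (a vowel), it takes -aza, giving *geaza*.

geaza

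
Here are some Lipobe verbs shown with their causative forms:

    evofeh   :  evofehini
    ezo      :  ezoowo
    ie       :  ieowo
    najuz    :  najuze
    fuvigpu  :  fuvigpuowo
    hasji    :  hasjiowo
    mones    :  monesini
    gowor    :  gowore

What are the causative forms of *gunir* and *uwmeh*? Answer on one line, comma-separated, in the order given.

gunire, uwmehini

The alternation tracks the final sound of the stem — -ini when the stem ends in a voiceless consonant (*evofeh*, *mones*); -e when the stem ends in a voiced consonant (*najuz*, *gowor*); -owo when the stem ends in a vowel (*ezo*, *ie*, *fuvigpu*, *hasji*).
*gunir* — final sound /r/ (a voiced consonant) → -e → *gunire*.
*uwmeh*: final sound = /h/, a voiceless consonant → -ini → *uwmehini*.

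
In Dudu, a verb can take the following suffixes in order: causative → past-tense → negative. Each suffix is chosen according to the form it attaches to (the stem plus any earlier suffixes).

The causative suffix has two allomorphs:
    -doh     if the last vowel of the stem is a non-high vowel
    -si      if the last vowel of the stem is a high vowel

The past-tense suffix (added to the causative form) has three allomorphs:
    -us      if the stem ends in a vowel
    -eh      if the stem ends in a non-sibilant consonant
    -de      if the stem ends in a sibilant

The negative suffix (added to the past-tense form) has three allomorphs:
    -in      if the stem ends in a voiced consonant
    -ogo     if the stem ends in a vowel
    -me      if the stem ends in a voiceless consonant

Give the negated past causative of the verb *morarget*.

*morarget*: last vowel = /e/, a non-high vowel → -doh → *morargetdoh*.
The causative form *morargetdoh* — final sound /h/ (a non-sibilant consonant) → -eh → *morargetdoheh*.
The final sound of the past-tense form *morargetdoheh* is /h/, which is a voiceless consonant, so the negative suffix is -me, giving *morargetdohehme*.

morargetdohehme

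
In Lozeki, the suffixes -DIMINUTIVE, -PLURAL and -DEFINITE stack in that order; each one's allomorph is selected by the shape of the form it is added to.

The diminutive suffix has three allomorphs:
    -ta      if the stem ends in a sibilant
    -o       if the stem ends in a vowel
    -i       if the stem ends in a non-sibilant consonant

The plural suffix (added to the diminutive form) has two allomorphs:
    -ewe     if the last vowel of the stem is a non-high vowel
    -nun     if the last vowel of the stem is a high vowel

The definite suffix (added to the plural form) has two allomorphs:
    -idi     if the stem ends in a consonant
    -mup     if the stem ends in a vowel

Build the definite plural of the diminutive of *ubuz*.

Since the final sound of *ubuz* is /z/ (a sibilant), it takes -ta, giving *ubuzta*.
Since the last vowel of the diminutive form *ubuzta* is /a/ (a non-high vowel), it takes -ewe, giving *ubuztaewe*.
The plural form *ubuztaewe* — final sound /e/ (a vowel) → -mup → *ubuztaewemup*.

ubuztaewemup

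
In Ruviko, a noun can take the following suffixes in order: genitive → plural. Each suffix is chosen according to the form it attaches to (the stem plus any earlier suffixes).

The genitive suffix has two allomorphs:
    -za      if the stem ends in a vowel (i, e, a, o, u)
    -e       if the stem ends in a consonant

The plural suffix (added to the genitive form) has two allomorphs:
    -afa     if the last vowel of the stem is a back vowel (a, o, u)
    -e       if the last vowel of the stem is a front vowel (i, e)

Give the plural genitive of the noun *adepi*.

adepizaafa

Since the final sound of *adepi* is /i/ (a vowel), it takes -za, giving *adepiza*.
The last vowel of the genitive form *adepiza* is /a/, which is a back vowel, so the plural suffix is -afa, giving *adepizaafa*.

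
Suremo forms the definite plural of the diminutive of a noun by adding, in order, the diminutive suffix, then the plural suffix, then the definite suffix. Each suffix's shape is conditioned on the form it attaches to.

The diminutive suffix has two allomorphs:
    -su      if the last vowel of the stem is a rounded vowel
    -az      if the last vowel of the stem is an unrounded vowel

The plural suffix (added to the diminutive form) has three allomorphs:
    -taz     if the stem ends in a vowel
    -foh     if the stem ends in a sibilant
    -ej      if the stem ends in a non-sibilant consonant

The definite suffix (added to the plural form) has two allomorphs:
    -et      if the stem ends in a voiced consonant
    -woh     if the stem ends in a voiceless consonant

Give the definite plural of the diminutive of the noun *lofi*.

The last vowel of *lofi* is /i/, which is an unrounded vowel, so the diminutive suffix is -az, giving *lofiaz*.
Since the final sound of the diminutive form *lofiaz* is /z/ (a sibilant), it takes -foh, giving *lofiazfoh*.
Since the final consonant of the plural form *lofiazfoh* is /h/ (voiceless), it takes -woh, giving *lofiazfohwoh*.

lofiazfohwoh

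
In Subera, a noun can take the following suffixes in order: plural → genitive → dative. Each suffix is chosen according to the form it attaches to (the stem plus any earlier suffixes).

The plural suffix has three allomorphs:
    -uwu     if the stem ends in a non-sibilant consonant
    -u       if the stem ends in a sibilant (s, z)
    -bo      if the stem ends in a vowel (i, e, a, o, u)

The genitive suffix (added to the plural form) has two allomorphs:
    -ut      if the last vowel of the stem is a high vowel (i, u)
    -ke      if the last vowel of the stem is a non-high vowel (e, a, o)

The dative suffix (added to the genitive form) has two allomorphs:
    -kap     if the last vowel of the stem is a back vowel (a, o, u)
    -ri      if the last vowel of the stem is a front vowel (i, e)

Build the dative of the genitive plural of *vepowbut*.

vepowbutuwuutkap

The final sound of *vepowbut* is /t/, which is a non-sibilant consonant, so the plural suffix is -uwu, giving *vepowbutuwu*.
The plural form *vepowbutuwu* — last vowel /u/ (a high vowel) → -ut → *vepowbutuwuut*.
The genitive form *vepowbutuwuut*: last vowel = /u/, a back vowel → -kap → *vepowbutuwuutkap*.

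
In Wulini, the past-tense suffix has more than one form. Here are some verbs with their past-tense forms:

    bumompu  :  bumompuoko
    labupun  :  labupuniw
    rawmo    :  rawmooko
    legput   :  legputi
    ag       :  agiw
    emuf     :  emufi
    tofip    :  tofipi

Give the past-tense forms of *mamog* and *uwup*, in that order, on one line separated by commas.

Looking at the final sound of each stem: -i when the stem ends in a voiceless consonant (*legput*, *emuf*, *tofip*); -iw when the stem ends in a voiced consonant (*labupun*, *ag*); -oko when the stem ends in a vowel (*bumompu*, *rawmo*).
*mamog*: final sound = /g/, a voiced consonant → -iw → *mamogiw*.
*uwup* — final sound /p/ (a voiceless consonant) → -i → *uwupi*.

mamogiw, uwupi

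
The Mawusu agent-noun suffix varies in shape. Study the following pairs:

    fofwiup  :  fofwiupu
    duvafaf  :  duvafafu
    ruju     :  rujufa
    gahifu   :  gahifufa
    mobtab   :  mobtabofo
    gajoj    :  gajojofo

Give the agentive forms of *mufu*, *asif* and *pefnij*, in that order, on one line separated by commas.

mufufa, asifu, pefnijofo

The pattern is voicing of the final sound: -u when the stem ends in a voiceless consonant (*fofwiup*, *duvafaf*); -ofo when the stem ends in a voiced consonant (*mobtab*, *gajoj*); -fa when the stem ends in a vowel (*ruju*, *gahifu*).
*mufu* — final sound /u/ (a vowel) → -fa → *mufufa*.
The final sound of *asif* is /f/, which is a voiceless consonant, so the suffix is -u, giving *asifu*.
*pefnij*: final sound = /j/, a voiced consonant → -ofo → *pefnijofo*.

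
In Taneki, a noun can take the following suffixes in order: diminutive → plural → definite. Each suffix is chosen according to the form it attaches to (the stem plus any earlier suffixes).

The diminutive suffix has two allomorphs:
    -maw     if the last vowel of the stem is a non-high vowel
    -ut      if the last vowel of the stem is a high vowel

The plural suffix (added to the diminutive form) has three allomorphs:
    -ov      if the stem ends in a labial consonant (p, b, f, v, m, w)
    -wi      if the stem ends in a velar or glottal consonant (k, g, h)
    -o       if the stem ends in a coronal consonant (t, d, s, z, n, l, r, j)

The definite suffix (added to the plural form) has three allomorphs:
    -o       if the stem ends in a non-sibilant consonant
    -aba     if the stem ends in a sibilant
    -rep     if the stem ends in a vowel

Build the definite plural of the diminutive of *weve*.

Since the last vowel of *weve* is /e/ (a non-high vowel), it takes -maw, giving *wevemaw*.
The final consonant of the diminutive form *wevemaw* is /w/, which is labial, so the plural suffix is -ov, giving *wevemawov*.
The plural form *wevemawov*: final sound = /v/, a non-sibilant consonant → -o → *wevemawovo*.

wevemawovo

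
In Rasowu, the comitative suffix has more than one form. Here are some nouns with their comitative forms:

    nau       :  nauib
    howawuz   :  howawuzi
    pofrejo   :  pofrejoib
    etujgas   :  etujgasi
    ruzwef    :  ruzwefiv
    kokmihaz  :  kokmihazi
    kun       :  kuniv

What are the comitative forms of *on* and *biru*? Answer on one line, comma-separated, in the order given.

The suffix is conditioned by the final sound: -i when the stem ends in a sibilant (*howawuz*, *etujgas*, *kokmihaz*); -iv when the stem ends in a non-sibilant consonant (*ruzwef*, *kun*); -ib when the stem ends in a vowel (*nau*, *pofrejo*).
*on* — final sound /n/ (a non-sibilant consonant) → -iv → *oniv*.
The final sound of *biru* is /u/, which is a vowel, so the suffix is -ib, giving *biruib*.

oniv, biruib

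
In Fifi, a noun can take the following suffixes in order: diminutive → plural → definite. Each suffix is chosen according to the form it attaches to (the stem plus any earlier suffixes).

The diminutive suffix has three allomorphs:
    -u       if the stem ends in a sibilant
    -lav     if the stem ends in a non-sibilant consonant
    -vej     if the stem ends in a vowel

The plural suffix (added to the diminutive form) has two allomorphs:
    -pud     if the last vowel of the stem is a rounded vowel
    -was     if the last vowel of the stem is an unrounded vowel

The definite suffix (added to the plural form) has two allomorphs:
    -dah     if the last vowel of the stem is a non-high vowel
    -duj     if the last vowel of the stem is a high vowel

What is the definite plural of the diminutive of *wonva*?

wonvavejwasdah

*wonva*: final sound = /a/, a vowel → -vej → *wonvavej*.
Since the last vowel of the diminutive form *wonvavej* is /e/ (an unrounded vowel), it takes -was, giving *wonvavejwas*.
Since the last vowel of the plural form *wonvavejwas* is /a/ (a non-high vowel), it takes -dah, giving *wonvavejwasdah*.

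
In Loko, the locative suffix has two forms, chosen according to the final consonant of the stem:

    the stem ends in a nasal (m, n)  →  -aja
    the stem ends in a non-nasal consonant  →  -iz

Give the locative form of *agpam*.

agpamaja

Since the final consonant of *agpam* is /m/ (a nasal), it takes -aja, giving *agpamaja*.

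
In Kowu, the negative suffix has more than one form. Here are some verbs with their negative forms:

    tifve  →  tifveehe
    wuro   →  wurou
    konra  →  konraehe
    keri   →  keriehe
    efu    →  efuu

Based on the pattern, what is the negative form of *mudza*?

The pattern is rounding harmony: -u when the last vowel of the stem is a rounded vowel (*wuro*, *efu*); -ehe when the last vowel of the stem is an unrounded vowel (*tifve*, *konra*, *keri*).
Since the last vowel of *mudza* is /a/ (an unrounded vowel), it takes -ehe, giving *mudzaehe*.

mudzaehe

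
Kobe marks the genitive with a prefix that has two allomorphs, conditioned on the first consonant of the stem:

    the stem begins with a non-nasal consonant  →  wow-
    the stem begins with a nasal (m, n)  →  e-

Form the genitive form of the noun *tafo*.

wowtafo

Since the first consonant of *tafo* is /t/ (non-nasal), it takes wow-, giving *wowtafo*.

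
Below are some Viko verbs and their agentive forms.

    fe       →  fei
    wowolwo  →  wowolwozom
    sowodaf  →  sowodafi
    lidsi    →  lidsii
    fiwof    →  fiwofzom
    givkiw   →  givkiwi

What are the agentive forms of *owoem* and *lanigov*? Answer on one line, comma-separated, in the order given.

owoemi, lanigovzom

Looking at the last vowel of each stem: -zom when the last vowel of the stem is a rounded vowel (*wowolwo*, *fiwof*); -i when the last vowel of the stem is an unrounded vowel (*fe*, *sowodaf*, *lidsi*, *givkiw*).
*owoem* — last vowel /e/ (an unrounded vowel) → -i → *owoemi*.
The last vowel of *lanigov* is /o/, which is a rounded vowel, so the suffix is -zom, giving *lanigovzom*.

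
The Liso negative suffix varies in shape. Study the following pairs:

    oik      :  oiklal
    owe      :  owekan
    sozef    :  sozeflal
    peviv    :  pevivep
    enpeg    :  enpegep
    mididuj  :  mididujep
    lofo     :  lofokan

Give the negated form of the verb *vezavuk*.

Looking at the final sound of each stem: -lal when the stem ends in a voiceless consonant (*oik*, *sozef*); -ep when the stem ends in a voiced consonant (*peviv*, *enpeg*, *mididuj*); -kan when the stem ends in a vowel (*owe*, *lofo*).
Since the final sound of *vezavuk* is /k/ (a voiceless consonant), it takes -lal, giving *vezavuklal*.

vezavuklal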